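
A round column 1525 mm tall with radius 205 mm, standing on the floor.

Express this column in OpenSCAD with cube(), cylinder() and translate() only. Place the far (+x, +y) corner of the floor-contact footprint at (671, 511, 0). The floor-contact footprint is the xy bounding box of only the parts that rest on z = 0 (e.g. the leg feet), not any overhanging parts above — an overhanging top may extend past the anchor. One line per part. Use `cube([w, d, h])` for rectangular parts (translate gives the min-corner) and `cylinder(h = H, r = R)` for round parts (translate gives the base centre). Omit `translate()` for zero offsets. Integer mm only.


translate([466, 306, 0]) cylinder(h = 1525, r = 205);


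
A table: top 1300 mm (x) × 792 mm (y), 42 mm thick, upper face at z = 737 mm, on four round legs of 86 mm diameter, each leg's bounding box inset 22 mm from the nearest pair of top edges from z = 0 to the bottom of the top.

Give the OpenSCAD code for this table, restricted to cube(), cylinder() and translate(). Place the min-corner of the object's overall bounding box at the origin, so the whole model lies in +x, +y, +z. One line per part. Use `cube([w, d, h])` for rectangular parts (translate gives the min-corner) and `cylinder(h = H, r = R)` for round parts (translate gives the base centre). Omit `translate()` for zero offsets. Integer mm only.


translate([0, 0, 695]) cube([1300, 792, 42]);
translate([65, 65, 0]) cylinder(h = 695, r = 43);
translate([1235, 65, 0]) cylinder(h = 695, r = 43);
translate([65, 727, 0]) cylinder(h = 695, r = 43);
translate([1235, 727, 0]) cylinder(h = 695, r = 43);


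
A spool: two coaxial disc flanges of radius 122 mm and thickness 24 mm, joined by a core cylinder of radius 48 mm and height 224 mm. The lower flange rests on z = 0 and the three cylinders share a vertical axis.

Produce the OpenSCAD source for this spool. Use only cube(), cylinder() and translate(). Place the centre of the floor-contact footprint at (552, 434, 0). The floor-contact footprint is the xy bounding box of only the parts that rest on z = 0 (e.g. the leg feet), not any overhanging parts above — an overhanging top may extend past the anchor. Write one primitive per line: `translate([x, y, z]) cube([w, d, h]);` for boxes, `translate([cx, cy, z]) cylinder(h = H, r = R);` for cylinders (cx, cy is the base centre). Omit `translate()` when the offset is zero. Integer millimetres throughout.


translate([552, 434, 0]) cylinder(h = 24, r = 122);
translate([552, 434, 24]) cylinder(h = 224, r = 48);
translate([552, 434, 248]) cylinder(h = 24, r = 122);


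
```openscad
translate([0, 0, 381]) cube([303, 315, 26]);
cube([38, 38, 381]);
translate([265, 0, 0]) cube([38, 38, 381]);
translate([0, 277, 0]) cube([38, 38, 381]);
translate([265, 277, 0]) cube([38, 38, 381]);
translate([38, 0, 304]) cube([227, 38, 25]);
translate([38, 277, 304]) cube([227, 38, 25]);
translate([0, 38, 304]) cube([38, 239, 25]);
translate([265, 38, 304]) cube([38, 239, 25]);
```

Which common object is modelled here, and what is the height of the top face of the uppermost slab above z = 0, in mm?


A stool. The seat height is 407 mm.

A 303×315×26 slab at z = 381 on four corner posts — a stool. The seat top is 381 + 26 = 407 mm.


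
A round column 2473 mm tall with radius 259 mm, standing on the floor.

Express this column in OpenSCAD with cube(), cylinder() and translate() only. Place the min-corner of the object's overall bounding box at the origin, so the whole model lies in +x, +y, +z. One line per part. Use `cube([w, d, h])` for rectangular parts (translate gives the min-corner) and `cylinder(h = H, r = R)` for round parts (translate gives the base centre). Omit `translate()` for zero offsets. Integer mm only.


translate([259, 259, 0]) cylinder(h = 2473, r = 259);


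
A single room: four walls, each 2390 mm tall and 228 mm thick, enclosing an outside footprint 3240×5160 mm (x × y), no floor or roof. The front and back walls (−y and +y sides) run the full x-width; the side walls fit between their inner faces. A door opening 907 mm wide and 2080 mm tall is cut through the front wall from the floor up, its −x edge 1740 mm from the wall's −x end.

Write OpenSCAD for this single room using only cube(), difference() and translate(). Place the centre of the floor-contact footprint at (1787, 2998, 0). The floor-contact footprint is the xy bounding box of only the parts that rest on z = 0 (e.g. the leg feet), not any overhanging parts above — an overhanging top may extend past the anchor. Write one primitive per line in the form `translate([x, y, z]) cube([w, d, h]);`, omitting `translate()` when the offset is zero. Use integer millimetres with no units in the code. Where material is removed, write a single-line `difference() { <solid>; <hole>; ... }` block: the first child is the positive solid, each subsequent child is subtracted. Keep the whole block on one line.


difference() { translate([167, 418, 0]) cube([3240, 228, 2390]); translate([1907, 418, 0]) cube([907, 228, 2080]); }
translate([167, 5350, 0]) cube([3240, 228, 2390]);
translate([167, 646, 0]) cube([228, 4704, 2390]);
translate([3179, 646, 0]) cube([228, 4704, 2390]);


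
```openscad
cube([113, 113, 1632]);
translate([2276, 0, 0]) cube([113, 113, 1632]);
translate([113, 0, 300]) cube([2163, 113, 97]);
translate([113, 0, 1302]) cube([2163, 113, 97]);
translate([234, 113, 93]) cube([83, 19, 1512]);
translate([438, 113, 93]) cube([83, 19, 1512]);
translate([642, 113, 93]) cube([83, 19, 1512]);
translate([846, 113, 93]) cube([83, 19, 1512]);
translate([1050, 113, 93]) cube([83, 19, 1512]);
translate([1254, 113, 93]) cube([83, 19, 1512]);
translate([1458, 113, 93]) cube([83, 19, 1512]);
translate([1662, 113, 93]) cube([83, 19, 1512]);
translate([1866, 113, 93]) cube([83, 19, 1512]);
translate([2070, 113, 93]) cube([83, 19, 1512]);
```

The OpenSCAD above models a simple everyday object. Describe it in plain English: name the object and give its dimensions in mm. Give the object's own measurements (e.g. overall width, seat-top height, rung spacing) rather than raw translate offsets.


A fence section. Two 113×113 mm posts, 1632 mm tall, stand on the floor with a clear span of 2163 mm between their inner faces. Two horizontal rails of 113×97 mm section span the gap between the posts with their undersides at z = 300 mm and z = 1302 mm, flush with the posts' −y face. 10 pickets, each 83 mm wide, 19 mm thick and 1512 mm tall, are fixed to the +y face of the rails with their bottoms at z = 93 mm, spaced across the span with a 121 mm gap after the −x post and between neighbouring pickets, with 123 mm left before the +x post.


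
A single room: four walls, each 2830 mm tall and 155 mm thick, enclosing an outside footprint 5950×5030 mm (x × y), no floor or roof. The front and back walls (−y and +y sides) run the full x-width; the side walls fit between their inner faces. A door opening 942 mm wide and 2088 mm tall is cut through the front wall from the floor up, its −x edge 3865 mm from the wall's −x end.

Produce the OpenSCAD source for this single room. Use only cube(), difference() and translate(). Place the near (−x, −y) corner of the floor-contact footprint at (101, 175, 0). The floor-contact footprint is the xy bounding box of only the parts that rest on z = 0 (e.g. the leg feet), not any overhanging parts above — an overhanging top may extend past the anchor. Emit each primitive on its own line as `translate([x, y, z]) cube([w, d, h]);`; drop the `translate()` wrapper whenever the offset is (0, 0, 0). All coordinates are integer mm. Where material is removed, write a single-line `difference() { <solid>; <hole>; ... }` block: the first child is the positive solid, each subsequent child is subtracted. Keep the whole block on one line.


difference() { translate([101, 175, 0]) cube([5950, 155, 2830]); translate([3966, 175, 0]) cube([942, 155, 2088]); }
translate([101, 5050, 0]) cube([5950, 155, 2830]);
translate([101, 330, 0]) cube([155, 4720, 2830]);
translate([5896, 330, 0]) cube([155, 4720, 2830]);


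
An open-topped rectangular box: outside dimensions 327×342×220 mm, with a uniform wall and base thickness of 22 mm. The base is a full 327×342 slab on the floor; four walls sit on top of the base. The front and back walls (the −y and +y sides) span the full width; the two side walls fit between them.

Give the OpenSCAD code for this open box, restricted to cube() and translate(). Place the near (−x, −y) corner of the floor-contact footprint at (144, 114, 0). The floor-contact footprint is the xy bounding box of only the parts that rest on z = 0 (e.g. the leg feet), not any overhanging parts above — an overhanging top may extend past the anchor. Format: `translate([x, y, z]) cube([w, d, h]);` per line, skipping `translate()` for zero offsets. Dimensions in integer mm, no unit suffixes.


translate([144, 114, 0]) cube([327, 342, 22]);
translate([144, 114, 22]) cube([327, 22, 198]);
translate([144, 434, 22]) cube([327, 22, 198]);
translate([144, 136, 22]) cube([22, 298, 198]);
translate([449, 136, 22]) cube([22, 298, 198]);


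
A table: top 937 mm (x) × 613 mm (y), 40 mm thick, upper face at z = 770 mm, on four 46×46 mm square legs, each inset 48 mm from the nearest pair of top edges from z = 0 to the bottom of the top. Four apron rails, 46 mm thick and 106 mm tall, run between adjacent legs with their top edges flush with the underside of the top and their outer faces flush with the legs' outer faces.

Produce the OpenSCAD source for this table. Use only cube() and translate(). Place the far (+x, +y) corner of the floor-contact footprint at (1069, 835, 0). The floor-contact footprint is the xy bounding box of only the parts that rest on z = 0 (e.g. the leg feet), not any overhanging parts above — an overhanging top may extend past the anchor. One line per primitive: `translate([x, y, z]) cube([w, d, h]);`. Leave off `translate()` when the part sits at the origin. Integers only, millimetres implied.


translate([180, 270, 730]) cube([937, 613, 40]);
translate([228, 318, 0]) cube([46, 46, 730]);
translate([1023, 318, 0]) cube([46, 46, 730]);
translate([228, 789, 0]) cube([46, 46, 730]);
translate([1023, 789, 0]) cube([46, 46, 730]);
translate([274, 318, 624]) cube([749, 46, 106]);
translate([274, 789, 624]) cube([749, 46, 106]);
translate([228, 364, 624]) cube([46, 425, 106]);
translate([1023, 364, 624]) cube([46, 425, 106]);


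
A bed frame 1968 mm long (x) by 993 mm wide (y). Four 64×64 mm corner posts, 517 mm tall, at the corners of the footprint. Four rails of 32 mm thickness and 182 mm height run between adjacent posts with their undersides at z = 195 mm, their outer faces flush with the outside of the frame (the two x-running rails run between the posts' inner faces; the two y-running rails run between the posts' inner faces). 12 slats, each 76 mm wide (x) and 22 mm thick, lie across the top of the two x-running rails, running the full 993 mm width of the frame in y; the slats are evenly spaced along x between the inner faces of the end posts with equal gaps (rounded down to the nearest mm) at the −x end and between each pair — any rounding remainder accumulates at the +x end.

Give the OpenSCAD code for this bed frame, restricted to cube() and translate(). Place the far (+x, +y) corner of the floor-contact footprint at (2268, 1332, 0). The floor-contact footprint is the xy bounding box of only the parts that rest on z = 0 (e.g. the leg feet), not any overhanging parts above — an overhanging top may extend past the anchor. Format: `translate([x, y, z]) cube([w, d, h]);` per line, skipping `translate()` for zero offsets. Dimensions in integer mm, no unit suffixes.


translate([300, 339, 0]) cube([64, 64, 517]);
translate([300, 1268, 0]) cube([64, 64, 517]);
translate([2204, 339, 0]) cube([64, 64, 517]);
translate([2204, 1268, 0]) cube([64, 64, 517]);
translate([364, 339, 195]) cube([1840, 32, 182]);
translate([364, 1300, 195]) cube([1840, 32, 182]);
translate([300, 403, 195]) cube([32, 865, 182]);
translate([2236, 403, 195]) cube([32, 865, 182]);
translate([435, 339, 377]) cube([76, 993, 22]);
translate([582, 339, 377]) cube([76, 993, 22]);
translate([729, 339, 377]) cube([76, 993, 22]);
translate([876, 339, 377]) cube([76, 993, 22]);
translate([1023, 339, 377]) cube([76, 993, 22]);
translate([1170, 339, 377]) cube([76, 993, 22]);
translate([1317, 339, 377]) cube([76, 993, 22]);
translate([1464, 339, 377]) cube([76, 993, 22]);
translate([1611, 339, 377]) cube([76, 993, 22]);
translate([1758, 339, 377]) cube([76, 993, 22]);
translate([1905, 339, 377]) cube([76, 993, 22]);
translate([2052, 339, 377]) cube([76, 993, 22]);


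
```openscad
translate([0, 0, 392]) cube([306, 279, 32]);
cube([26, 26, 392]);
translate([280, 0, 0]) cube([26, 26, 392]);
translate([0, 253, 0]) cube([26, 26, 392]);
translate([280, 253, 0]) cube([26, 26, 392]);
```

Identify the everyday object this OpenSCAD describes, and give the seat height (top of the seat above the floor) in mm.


A stool. The seat height is 424 mm.

A 306×279×32 slab at z = 392 on four corner posts — a stool. The seat top is 392 + 32 = 424 mm.


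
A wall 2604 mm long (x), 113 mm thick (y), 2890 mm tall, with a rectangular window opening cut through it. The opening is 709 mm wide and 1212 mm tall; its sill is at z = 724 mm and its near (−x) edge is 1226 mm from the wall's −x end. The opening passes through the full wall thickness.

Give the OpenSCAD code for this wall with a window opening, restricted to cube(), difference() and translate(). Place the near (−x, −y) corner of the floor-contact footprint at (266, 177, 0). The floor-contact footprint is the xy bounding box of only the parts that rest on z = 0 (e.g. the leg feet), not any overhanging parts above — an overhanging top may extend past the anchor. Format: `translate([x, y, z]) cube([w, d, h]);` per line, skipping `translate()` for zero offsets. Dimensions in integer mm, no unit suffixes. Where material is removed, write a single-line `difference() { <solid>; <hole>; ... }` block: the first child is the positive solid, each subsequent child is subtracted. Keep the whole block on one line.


difference() { translate([266, 177, 0]) cube([2604, 113, 2890]); translate([1492, 177, 724]) cube([709, 113, 1212]); }


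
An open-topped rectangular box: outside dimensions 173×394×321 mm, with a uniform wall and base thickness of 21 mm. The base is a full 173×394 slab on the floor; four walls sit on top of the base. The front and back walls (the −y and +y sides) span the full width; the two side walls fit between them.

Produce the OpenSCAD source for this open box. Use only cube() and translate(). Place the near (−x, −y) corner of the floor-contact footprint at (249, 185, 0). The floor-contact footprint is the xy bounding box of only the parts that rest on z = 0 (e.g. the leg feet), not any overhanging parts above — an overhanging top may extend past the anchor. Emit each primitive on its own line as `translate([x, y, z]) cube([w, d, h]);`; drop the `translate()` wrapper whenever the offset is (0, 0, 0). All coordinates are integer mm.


translate([249, 185, 0]) cube([173, 394, 21]);
translate([249, 185, 21]) cube([173, 21, 300]);
translate([249, 558, 21]) cube([173, 21, 300]);
translate([249, 206, 21]) cube([21, 352, 300]);
translate([401, 206, 21]) cube([21, 352, 300]);


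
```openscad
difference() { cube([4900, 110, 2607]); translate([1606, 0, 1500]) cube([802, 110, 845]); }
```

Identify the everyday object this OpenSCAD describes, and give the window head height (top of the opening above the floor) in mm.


A wall with a window opening. The window head height is 2345 mm.

A wall with a rectangular opening subtracted — a window. Sill at z = 1500, opening 845 mm tall, so the head is at 1500 + 845 = 2345 mm.


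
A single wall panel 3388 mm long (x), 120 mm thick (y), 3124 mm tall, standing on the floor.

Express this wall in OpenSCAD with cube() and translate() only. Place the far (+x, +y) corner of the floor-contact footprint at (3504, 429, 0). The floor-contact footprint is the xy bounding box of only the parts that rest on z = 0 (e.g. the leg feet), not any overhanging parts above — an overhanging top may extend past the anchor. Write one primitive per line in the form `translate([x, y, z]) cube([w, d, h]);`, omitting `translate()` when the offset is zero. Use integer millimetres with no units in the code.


translate([116, 309, 0]) cube([3388, 120, 3124]);


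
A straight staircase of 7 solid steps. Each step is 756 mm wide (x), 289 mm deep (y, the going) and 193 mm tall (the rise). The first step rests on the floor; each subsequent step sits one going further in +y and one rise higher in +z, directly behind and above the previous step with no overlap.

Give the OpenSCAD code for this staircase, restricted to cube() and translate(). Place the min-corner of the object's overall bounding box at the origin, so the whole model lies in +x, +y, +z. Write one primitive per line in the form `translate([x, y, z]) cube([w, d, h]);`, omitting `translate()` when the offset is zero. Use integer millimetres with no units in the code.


cube([756, 289, 193]);
translate([0, 289, 193]) cube([756, 289, 193]);
translate([0, 578, 386]) cube([756, 289, 193]);
translate([0, 867, 579]) cube([756, 289, 193]);
translate([0, 1156, 772]) cube([756, 289, 193]);
translate([0, 1445, 965]) cube([756, 289, 193]);
translate([0, 1734, 1158]) cube([756, 289, 193]);


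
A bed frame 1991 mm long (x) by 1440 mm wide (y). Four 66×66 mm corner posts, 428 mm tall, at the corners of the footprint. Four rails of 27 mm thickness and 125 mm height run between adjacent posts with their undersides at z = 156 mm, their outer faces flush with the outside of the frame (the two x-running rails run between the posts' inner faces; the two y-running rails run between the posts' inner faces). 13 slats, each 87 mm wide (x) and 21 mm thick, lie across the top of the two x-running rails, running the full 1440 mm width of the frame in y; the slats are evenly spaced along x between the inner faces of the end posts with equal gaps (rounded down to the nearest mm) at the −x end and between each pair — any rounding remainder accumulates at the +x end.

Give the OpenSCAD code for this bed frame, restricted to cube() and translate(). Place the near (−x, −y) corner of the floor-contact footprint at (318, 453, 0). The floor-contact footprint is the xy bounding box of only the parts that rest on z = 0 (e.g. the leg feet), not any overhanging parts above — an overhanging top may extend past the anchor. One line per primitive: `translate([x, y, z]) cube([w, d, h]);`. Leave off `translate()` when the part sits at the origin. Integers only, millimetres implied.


translate([318, 453, 0]) cube([66, 66, 428]);
translate([318, 1827, 0]) cube([66, 66, 428]);
translate([2243, 453, 0]) cube([66, 66, 428]);
translate([2243, 1827, 0]) cube([66, 66, 428]);
translate([384, 453, 156]) cube([1859, 27, 125]);
translate([384, 1866, 156]) cube([1859, 27, 125]);
translate([318, 519, 156]) cube([27, 1308, 125]);
translate([2282, 519, 156]) cube([27, 1308, 125]);
translate([436, 453, 281]) cube([87, 1440, 21]);
translate([575, 453, 281]) cube([87, 1440, 21]);
translate([714, 453, 281]) cube([87, 1440, 21]);
translate([853, 453, 281]) cube([87, 1440, 21]);
translate([992, 453, 281]) cube([87, 1440, 21]);
translate([1131, 453, 281]) cube([87, 1440, 21]);
translate([1270, 453, 281]) cube([87, 1440, 21]);
translate([1409, 453, 281]) cube([87, 1440, 21]);
translate([1548, 453, 281]) cube([87, 1440, 21]);
translate([1687, 453, 281]) cube([87, 1440, 21]);
translate([1826, 453, 281]) cube([87, 1440, 21]);
translate([1965, 453, 281]) cube([87, 1440, 21]);
translate([2104, 453, 281]) cube([87, 1440, 21]);


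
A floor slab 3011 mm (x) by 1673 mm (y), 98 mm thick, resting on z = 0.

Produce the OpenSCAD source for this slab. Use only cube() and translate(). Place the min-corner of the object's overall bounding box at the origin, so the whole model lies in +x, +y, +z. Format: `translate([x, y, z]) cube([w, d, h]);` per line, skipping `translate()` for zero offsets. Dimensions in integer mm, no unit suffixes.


cube([3011, 1673, 98]);


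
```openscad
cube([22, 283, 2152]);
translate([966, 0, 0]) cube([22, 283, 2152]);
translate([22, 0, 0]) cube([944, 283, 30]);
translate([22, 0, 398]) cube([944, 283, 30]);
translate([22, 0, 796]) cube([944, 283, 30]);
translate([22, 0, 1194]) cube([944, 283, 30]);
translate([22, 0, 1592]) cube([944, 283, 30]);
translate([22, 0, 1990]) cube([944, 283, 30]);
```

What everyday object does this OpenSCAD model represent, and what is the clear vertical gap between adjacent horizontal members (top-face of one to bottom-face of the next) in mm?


A bookshelf. The clear shelf gap is 368 mm.

Two tall side panels with 6 horizontal boards between them — a bookshelf. The first two shelf undersides are at z = 0 and z = 398; with shelf thickness 30, the clear gap is 398 − 0 − 30 = 368 mm.


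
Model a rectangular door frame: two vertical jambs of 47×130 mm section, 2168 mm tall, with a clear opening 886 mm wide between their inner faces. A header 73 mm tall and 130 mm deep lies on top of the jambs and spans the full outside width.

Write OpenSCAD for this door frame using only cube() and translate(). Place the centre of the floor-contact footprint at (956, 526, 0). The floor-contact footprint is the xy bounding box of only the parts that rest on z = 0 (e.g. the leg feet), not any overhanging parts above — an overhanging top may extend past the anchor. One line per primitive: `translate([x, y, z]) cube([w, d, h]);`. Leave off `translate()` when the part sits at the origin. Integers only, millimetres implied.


translate([466, 461, 0]) cube([47, 130, 2168]);
translate([1399, 461, 0]) cube([47, 130, 2168]);
translate([466, 461, 2168]) cube([980, 130, 73]);


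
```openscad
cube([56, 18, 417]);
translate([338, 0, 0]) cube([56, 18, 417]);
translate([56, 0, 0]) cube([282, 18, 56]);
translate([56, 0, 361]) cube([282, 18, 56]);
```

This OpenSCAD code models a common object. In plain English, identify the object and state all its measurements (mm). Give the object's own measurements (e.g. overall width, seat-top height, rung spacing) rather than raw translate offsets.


A rectangular picture frame lying in the x–z plane (depth along y). The opening is 282 mm wide (x) by 305 mm tall (z), surrounded by a border 56 mm wide on all four sides. The frame is 18 mm deep and is made of two full-height vertical stiles with two horizontal rails fitted between them.


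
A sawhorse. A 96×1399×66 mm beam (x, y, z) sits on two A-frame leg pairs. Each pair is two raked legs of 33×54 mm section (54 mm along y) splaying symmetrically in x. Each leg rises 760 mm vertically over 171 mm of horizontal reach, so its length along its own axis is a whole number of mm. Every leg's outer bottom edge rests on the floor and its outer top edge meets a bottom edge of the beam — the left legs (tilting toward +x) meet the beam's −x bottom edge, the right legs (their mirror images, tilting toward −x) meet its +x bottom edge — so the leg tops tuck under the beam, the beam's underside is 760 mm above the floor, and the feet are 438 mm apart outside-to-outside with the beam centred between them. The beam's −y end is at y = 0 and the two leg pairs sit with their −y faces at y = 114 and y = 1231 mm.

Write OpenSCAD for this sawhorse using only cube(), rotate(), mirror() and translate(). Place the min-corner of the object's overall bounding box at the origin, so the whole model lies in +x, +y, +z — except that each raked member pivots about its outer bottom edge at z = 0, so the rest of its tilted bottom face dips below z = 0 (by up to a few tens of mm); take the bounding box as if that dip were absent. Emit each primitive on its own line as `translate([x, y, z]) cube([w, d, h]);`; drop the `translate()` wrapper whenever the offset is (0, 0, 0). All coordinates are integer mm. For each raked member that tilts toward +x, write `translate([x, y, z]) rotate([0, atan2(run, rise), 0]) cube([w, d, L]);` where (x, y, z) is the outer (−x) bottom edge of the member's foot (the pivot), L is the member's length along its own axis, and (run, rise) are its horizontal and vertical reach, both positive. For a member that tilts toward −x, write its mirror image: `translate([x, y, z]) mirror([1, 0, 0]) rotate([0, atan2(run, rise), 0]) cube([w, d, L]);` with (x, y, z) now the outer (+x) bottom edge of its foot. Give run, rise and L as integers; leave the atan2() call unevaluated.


translate([171, 0, 760]) cube([96, 1399, 66]);
translate([0, 114, 0]) rotate([0, atan2(171, 760), 0]) cube([33, 54, 779]);
translate([438, 114, 0]) mirror([1, 0, 0]) rotate([0, atan2(171, 760), 0]) cube([33, 54, 779]);
translate([0, 1231, 0]) rotate([0, atan2(171, 760), 0]) cube([33, 54, 779]);
translate([438, 1231, 0]) mirror([1, 0, 0]) rotate([0, atan2(171, 760), 0]) cube([33, 54, 779]);


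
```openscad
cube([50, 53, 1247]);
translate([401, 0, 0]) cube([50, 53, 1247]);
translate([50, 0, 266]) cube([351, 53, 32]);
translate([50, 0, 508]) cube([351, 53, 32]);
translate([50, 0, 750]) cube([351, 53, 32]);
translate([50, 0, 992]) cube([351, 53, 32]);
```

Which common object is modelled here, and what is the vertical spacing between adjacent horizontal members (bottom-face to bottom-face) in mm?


A ladder. The rung spacing is 242 mm.

Two tall 50×53 posts with 4 short bars between them — a ladder. Adjacent rungs sit at z = 266 and z = 508, so the spacing is 508 − 266 = 242 mm.


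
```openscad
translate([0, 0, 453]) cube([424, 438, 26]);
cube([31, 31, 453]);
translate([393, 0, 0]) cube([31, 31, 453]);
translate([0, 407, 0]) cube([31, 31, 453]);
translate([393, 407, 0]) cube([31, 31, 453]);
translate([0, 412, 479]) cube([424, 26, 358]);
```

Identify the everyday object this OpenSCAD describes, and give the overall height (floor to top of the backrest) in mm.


A chair. The overall height is 837 mm.

A slab on four corner posts with a tall panel at the back — a chair. The seat slab sits at z = 453 with thickness 26, and the 358 mm backrest starts at the seat top, so the overall height is 453 + 26 + 358 = 837 mm.


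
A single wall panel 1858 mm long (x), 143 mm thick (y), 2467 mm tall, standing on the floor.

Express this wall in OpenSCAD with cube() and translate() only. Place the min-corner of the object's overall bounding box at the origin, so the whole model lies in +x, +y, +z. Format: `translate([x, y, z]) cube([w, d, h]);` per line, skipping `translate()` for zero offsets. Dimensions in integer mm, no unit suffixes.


cube([1858, 143, 2467]);


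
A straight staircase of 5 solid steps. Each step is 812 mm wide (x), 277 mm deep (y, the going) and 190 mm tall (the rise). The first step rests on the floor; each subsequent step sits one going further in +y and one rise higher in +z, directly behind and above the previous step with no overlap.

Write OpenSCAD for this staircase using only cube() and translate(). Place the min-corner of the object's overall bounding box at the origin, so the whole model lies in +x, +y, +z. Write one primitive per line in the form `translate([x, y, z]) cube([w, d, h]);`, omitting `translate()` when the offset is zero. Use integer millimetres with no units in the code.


cube([812, 277, 190]);
translate([0, 277, 190]) cube([812, 277, 190]);
translate([0, 554, 380]) cube([812, 277, 190]);
translate([0, 831, 570]) cube([812, 277, 190]);
translate([0, 1108, 760]) cube([812, 277, 190]);


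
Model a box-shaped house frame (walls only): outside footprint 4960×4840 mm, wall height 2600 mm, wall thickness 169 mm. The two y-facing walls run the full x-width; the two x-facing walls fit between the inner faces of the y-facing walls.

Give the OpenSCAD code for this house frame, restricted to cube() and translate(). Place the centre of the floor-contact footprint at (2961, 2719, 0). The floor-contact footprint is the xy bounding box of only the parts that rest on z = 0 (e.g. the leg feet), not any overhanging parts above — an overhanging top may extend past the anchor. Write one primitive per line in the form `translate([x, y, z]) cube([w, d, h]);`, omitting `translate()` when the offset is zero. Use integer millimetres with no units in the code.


translate([481, 299, 0]) cube([4960, 169, 2600]);
translate([481, 4970, 0]) cube([4960, 169, 2600]);
translate([481, 468, 0]) cube([169, 4502, 2600]);
translate([5272, 468, 0]) cube([169, 4502, 2600]);


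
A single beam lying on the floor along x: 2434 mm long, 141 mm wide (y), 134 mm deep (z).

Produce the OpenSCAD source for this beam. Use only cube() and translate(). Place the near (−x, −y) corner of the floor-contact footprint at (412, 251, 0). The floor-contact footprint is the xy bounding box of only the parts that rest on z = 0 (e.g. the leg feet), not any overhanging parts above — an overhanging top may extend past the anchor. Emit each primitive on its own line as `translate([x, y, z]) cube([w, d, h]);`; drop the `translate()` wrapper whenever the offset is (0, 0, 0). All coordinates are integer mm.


translate([412, 251, 0]) cube([2434, 141, 134]);


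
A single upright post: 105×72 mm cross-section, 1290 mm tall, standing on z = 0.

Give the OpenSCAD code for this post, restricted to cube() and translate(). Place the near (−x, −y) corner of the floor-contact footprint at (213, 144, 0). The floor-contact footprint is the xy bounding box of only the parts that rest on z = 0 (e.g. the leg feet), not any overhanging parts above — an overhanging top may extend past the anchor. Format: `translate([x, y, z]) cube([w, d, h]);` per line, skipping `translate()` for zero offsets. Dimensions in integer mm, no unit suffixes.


translate([213, 144, 0]) cube([105, 72, 1290]);


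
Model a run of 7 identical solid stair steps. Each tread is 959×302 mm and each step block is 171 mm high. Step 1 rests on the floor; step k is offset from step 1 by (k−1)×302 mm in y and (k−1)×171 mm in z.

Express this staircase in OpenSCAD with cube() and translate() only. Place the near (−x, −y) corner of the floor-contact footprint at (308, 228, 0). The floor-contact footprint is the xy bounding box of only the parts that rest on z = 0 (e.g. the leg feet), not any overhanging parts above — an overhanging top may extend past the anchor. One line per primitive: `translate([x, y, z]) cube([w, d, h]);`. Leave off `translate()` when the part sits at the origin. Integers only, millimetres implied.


translate([308, 228, 0]) cube([959, 302, 171]);
translate([308, 530, 171]) cube([959, 302, 171]);
translate([308, 832, 342]) cube([959, 302, 171]);
translate([308, 1134, 513]) cube([959, 302, 171]);
translate([308, 1436, 684]) cube([959, 302, 171]);
translate([308, 1738, 855]) cube([959, 302, 171]);
translate([308, 2040, 1026]) cube([959, 302, 171]);


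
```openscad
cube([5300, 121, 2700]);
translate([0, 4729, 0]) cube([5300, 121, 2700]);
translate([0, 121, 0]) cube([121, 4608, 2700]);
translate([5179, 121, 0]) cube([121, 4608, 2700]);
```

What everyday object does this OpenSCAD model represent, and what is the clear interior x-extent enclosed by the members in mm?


A house (or room) frame. The interior width is 5058 mm.

Four 2700 mm walls enclosing a rectangle with no floor or roof — a room or house frame. Outside width is 5300 mm and wall thickness is 121 mm, so the interior width is 5300 − 2 × 121 = 5058 mm.


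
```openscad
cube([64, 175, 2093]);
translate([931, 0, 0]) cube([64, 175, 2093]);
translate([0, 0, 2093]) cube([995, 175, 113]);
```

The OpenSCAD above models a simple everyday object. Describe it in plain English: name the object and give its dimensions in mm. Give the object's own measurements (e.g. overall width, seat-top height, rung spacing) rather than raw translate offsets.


A door frame. The clear opening is 867 mm wide and 2093 mm high. Two 64 mm wide jambs, 175 mm deep, stand either side of the opening from the floor to the top of the opening. A 113 mm thick head sits across the top of both jambs, spanning the full outside width of the frame.


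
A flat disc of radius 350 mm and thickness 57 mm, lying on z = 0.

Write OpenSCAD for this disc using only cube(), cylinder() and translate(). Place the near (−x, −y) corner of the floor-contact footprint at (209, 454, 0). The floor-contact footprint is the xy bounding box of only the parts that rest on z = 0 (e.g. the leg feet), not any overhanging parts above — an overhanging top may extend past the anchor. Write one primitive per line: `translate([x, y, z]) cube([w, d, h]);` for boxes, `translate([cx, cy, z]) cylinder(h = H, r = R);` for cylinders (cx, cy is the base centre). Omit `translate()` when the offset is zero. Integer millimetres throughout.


translate([559, 804, 0]) cylinder(h = 57, r = 350);


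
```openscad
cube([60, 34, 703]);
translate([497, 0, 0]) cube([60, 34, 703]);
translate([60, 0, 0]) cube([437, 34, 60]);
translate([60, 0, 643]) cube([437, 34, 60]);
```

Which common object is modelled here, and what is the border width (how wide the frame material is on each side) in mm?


A picture frame. The border width is 60 mm.

Four thin pieces enclosing a rectangular opening — a picture frame. The two full-height stiles are 703 mm tall; the top rail sits at z = 643 and is 60 mm tall, so the border above the opening is 703 − 643 = 60 mm, matching the stile x-width.


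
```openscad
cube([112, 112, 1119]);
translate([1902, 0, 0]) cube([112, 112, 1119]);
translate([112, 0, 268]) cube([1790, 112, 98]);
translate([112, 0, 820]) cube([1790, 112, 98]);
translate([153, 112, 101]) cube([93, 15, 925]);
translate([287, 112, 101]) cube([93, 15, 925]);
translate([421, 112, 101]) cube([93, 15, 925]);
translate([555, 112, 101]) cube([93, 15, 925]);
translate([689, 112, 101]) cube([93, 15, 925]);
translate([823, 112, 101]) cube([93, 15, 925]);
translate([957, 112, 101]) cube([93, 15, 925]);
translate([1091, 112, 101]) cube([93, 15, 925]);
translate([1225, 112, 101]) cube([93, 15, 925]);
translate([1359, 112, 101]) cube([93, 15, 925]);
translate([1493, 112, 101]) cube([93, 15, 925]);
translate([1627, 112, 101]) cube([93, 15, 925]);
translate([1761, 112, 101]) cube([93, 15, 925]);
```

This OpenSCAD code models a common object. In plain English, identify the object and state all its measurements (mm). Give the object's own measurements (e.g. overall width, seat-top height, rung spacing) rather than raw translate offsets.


A fence section. Two 112×112 mm posts, 1119 mm tall, stand on the floor with a clear span of 1790 mm between their inner faces. Two horizontal rails of 112×98 mm section span the gap between the posts with their undersides at z = 268 mm and z = 820 mm, flush with the posts' −y face. 13 pickets, each 93 mm wide, 15 mm thick and 925 mm tall, are fixed to the +y face of the rails with their bottoms at z = 101 mm, spaced across the span with a 41 mm gap after the −x post and between neighbouring pickets, with 48 mm left before the +x post.


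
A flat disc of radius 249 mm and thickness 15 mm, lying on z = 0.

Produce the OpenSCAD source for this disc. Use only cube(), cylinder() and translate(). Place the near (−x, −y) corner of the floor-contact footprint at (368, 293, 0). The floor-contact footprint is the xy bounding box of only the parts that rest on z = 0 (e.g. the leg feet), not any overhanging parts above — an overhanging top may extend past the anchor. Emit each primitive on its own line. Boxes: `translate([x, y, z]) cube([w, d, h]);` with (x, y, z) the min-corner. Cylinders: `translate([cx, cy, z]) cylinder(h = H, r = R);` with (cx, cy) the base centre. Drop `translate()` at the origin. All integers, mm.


translate([617, 542, 0]) cylinder(h = 15, r = 249);


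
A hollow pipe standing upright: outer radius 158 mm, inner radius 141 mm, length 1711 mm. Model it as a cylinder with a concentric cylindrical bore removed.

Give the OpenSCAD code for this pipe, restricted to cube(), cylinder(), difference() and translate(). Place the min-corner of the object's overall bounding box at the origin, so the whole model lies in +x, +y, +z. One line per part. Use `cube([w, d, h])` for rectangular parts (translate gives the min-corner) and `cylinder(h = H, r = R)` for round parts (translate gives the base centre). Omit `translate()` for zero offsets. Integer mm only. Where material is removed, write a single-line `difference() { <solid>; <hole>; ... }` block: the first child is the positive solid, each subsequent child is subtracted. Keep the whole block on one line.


difference() { translate([158, 158, 0]) cylinder(h = 1711, r = 158); translate([158, 158, 0]) cylinder(h = 1711, r = 141); }


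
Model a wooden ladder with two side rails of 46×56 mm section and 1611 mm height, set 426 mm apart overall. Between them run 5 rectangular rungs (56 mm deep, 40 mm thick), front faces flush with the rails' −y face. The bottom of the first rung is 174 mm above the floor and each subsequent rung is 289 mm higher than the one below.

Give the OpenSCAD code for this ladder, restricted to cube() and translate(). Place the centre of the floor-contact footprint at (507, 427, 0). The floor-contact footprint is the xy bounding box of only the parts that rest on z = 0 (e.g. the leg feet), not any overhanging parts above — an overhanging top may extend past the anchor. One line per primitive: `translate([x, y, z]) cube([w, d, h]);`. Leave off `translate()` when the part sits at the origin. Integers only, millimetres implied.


// rung span = 426 - 2*46 = 334
// rung[k] z = 174 + k*289
translate([294, 399, 0]) cube([46, 56, 1611]);
translate([674, 399, 0]) cube([46, 56, 1611]);
translate([340, 399, 174]) cube([334, 56, 40]);
translate([340, 399, 463]) cube([334, 56, 40]);
translate([340, 399, 752]) cube([334, 56, 40]);
translate([340, 399, 1041]) cube([334, 56, 40]);
translate([340, 399, 1330]) cube([334, 56, 40]);


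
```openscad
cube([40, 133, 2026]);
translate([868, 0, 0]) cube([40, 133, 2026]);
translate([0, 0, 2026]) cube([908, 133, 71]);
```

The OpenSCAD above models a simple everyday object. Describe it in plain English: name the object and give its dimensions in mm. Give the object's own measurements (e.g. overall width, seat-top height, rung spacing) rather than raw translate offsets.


A door frame. The clear opening is 828 mm wide and 2026 mm high. Two 40 mm wide jambs, 133 mm deep, stand either side of the opening from the floor to the top of the opening. A 71 mm thick head sits across the top of both jambs, spanning the full outside width of the frame.


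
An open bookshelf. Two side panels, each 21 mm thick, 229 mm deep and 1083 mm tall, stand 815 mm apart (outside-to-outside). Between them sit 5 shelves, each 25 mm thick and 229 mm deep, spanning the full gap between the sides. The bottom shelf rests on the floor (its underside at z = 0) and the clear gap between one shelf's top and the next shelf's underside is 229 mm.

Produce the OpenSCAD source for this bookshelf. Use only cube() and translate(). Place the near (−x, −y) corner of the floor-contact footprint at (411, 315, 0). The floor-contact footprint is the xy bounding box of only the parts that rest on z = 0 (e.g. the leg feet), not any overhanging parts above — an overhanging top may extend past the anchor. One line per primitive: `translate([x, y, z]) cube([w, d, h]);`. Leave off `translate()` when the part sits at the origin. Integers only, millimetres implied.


translate([411, 315, 0]) cube([21, 229, 1083]);
translate([1205, 315, 0]) cube([21, 229, 1083]);
translate([432, 315, 0]) cube([773, 229, 25]);
translate([432, 315, 254]) cube([773, 229, 25]);
translate([432, 315, 508]) cube([773, 229, 25]);
translate([432, 315, 762]) cube([773, 229, 25]);
translate([432, 315, 1016]) cube([773, 229, 25]);


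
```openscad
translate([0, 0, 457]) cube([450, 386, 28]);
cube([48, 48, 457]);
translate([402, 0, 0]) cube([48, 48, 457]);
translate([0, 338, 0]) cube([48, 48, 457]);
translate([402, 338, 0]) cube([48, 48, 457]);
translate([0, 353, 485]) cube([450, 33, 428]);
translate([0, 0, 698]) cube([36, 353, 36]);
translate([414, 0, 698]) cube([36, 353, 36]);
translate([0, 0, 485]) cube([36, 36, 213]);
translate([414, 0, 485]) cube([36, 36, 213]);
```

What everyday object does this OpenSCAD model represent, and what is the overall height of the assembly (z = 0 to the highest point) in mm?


A chair. The overall height is 913 mm.

A slab on four corner posts with a tall panel at the back — a chair. The seat slab sits at z = 457 with thickness 28, and the 428 mm backrest starts at the seat top, so the overall height is 457 + 28 + 428 = 913 mm.
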